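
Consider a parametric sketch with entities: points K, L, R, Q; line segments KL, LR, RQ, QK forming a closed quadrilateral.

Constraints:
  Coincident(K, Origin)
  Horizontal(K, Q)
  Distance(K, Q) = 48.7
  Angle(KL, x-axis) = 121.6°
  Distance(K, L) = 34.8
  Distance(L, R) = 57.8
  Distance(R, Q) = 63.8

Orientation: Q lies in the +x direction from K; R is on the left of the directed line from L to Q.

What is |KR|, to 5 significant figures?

68.167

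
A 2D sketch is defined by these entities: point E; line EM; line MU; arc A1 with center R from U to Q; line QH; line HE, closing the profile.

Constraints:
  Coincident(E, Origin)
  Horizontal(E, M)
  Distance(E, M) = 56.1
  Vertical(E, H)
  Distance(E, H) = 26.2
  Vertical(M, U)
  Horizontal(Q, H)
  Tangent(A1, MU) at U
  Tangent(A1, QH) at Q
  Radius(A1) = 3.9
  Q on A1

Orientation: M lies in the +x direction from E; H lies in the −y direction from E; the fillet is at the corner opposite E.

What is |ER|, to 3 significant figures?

56.8

E is at the origin; EM is horizontal with |EM| = 56.1 and M on the +x side, so M = (56.1, 0.00). EH is vertical with |EH| = 26.2 and H on the −y side, so H = (0.00, -26.2). The virtual corner opposite E is at (56.1, -26.2). The tangent condition forces RU to be normal to MU and since A1 is tangent to QH there, RQ ⟂ QH, with radius 3.9, so the center R sits 3.9 in from both sides at R = (52.2, -22.3). Then |ER| = |R − E| = 56.8.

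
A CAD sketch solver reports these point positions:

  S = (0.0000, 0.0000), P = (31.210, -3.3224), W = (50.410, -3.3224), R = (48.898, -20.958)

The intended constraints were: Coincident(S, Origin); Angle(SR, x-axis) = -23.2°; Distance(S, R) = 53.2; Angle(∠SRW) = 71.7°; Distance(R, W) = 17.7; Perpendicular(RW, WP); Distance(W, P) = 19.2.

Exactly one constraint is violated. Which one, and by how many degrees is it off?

Perpendicular(RW, WP) — off by 4.90°.

S = (0.00, 0.00) ✓; SR at -23.20° ✓; |SR| = 53.20 ✓; ∠SRW = 71.70° ✓; |RW| = 17.70 ✓; ∠(RW, WP) = 94.90° ✗; |WP| = 19.20 ✓.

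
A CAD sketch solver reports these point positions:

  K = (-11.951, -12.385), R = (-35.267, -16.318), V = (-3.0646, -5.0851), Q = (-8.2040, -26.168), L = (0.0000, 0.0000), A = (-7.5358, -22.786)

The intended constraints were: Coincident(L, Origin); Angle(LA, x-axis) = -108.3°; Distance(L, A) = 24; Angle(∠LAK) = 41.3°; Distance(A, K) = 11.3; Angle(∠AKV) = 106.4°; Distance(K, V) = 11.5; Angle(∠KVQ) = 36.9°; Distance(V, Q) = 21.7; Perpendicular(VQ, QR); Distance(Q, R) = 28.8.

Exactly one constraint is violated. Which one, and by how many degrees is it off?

Perpendicular(VQ, QR) — off by 6.30°.

L = (0.00, 0.00) ✓; LA at -108.3° ✓; |LA| = 24.00 ✓; ∠LAK = 41.30° ✓; |AK| = 11.30 ✓; ∠AKV = 106.4° ✓; |KV| = 11.50 ✓; ∠KVQ = 36.90° ✓; |VQ| = 21.70 ✓; ∠(VQ, QR) = 96.30° ✗; |QR| = 28.80 ✓.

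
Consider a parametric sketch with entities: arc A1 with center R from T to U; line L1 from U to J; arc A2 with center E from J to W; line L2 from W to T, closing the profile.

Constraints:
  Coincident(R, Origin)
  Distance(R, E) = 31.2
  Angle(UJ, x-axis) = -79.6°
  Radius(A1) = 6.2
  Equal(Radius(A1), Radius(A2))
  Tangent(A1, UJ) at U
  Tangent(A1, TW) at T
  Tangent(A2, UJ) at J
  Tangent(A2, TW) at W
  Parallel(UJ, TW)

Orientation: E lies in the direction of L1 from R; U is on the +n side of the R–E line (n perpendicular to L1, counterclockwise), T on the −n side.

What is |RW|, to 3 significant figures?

31.8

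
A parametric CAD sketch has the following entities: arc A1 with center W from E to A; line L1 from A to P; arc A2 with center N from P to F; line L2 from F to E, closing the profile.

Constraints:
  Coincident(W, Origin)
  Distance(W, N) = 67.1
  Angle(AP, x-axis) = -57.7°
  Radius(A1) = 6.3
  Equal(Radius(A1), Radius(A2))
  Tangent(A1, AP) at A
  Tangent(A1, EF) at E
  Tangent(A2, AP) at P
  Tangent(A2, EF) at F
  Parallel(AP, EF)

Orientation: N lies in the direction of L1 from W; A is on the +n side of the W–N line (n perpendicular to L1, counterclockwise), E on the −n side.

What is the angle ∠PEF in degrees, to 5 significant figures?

10.635°

Tangency of A1 to both parallel lines with radius 6.3 puts A and E at W ± 6.3·n: A = (5.3251, 3.3664), E = (-5.3251, -3.3664). Equal radii place P and F the same way about N: P = N + 6.3·n = (41.180, -53.351), F = N − 6.3·n = (30.530, -60.083). Then cos ∠PEF = EP·EF / (|EP||EF|), giving 10.635°.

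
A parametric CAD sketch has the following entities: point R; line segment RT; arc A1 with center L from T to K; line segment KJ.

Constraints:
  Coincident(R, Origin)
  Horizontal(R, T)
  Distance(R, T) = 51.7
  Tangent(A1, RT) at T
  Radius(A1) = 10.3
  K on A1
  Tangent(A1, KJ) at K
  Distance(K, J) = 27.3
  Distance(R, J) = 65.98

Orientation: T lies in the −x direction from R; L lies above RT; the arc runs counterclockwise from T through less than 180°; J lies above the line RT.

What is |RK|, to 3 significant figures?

44.6

R is at the origin; RT is horizontal with |RT| = 51.7 and T on the −x side, so T = (-51.7, 0.00). Tangency of A1 to RT means the radius LT is perpendicular to RT, so L = T + (0, 10.3) = (-51.7, 10.3). Since LK ⟂ KJ (tangency), |LJ| = √(10.3² + 27.3²) = 29.2 regardless of where K sits on A1. So J lies on both circle(R, 65.98) and circle(L, 29.2); the above-RT intersection is J = (-52.9, 39.5). K is the foot of the tangent from J: K = (-42.2, 14.3).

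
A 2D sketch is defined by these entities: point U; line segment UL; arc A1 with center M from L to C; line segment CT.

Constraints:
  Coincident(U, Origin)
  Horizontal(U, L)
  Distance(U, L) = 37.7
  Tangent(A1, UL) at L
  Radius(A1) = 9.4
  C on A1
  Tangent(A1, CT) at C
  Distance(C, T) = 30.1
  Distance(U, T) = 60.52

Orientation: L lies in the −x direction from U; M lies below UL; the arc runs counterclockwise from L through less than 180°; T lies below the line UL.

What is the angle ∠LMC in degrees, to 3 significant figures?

93.1°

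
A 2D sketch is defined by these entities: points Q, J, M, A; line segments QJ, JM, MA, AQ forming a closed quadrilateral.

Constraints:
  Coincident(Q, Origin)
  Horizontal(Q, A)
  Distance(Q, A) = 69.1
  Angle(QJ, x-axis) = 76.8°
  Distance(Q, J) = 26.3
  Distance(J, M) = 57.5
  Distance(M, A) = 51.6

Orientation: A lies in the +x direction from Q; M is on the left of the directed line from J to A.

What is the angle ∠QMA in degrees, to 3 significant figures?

61.5°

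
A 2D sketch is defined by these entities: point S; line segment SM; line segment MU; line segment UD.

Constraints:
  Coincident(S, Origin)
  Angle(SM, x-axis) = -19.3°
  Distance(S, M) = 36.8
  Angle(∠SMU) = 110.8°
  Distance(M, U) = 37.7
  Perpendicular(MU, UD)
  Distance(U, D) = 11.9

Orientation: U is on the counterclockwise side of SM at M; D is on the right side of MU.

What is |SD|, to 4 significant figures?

68.71

∠SMU = 110.8°, so MU runs at -19.3° + (180° − 110.8°) = 49.90° from the x-axis; with |MU| = 37.7, U = M + 37.7·(cos 49.90°, sin 49.90°) = (59.02, 16.67). The perpendicularity gives UD at right angles to MU; with |UD| = 11.9 on the right of MU, D = U + 11.9·(0.7649, -0.6441) = (68.12, 9.010). Then |SD| = |D − S| = 68.71.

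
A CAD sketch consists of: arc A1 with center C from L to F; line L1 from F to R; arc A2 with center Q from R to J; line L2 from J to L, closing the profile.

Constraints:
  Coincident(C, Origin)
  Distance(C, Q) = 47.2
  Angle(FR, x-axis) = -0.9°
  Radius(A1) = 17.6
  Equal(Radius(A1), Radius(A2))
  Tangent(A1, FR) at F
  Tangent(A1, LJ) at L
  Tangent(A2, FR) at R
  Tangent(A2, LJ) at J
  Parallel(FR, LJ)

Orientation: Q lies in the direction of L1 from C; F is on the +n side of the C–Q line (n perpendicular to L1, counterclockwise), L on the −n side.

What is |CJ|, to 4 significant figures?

50.37

Tangency of A1 to both parallel lines with radius 17.6 puts F and L at C ± 17.6·n: F = (0.2764, 17.60), L = (-0.2764, -17.60). Equal radii place R and J the same way about Q: R = Q + 17.6·n = (47.47, 16.86), J = Q − 17.6·n = (46.92, -18.34). Then |CJ| = |J − C| = 50.37.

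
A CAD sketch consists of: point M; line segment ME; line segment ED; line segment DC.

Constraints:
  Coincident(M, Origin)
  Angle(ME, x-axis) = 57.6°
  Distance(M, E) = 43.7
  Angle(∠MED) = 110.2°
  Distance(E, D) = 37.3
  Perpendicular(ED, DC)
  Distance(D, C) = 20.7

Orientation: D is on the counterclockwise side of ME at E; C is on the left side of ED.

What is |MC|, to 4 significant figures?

56.19

M is at the origin; ME runs at 57.6° with length 43.7, so E = 43.7·(cos 57.6°, sin 57.6°) = (23.42, 36.90). ∠MED = 110.2°, so ED runs at 57.6° + (180° − 110.2°) = 127.4° from the x-axis; with |ED| = 37.3, D = E + 37.3·(cos 127.4°, sin 127.4°) = (0.7605, 66.53). ED ⟂ DC; with |DC| = 20.7 on the left of ED, C = D + 20.7·(-0.7944, -0.6074) = (-15.68, 53.96). Then |MC| = |C − M| = 56.19.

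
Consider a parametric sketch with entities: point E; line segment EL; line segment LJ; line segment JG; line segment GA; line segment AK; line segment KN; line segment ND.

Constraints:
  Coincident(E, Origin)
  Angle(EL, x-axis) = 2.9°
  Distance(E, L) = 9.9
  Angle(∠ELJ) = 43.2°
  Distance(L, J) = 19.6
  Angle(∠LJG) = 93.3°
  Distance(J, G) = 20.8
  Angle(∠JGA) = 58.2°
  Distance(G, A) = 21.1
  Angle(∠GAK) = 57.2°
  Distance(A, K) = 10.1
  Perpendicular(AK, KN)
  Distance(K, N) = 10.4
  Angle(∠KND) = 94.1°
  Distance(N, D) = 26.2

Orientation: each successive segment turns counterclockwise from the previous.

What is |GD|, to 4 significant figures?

28.00

AK is perpendicular to KN, so KN runs at -159.0°; with |KN| = 10.4, N = (-12.08, -0.4976). ∠KND = 94.1° gives ND at -73.10° from the x-axis; with |ND| = 26.2, D = (-4.463, -25.57). Then |GD| = |D − G| = 28.00.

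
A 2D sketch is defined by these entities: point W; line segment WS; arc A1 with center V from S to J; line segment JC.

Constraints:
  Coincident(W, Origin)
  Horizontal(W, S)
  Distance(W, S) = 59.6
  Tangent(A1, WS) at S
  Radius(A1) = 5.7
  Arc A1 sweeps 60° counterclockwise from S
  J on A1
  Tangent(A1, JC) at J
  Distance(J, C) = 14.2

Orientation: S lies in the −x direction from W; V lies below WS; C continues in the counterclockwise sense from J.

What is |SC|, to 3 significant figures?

19.3

On A1, S sits at bearing 90° from V; a 60° counterclockwise sweep puts J at bearing 150°, so J = V + 5.7·(cos 150°, sin 150°) = (-64.5, -2.85). Tangency of A1 to JC means the radius VJ is perpendicular to JC, so JC runs along (−sin 150°, cos 150°); with |JC| = 14.2, C = (-71.6, -15.1). Then |SC| = |C − S| = 19.3.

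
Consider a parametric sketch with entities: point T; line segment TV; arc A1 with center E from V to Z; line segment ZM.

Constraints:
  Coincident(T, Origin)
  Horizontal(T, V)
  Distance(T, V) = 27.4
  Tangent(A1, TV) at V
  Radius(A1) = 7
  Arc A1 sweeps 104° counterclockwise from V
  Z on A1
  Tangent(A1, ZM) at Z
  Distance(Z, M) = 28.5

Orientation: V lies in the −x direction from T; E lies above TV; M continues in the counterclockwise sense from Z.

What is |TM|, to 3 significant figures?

45.6

On A1, V sits at bearing -90° from E; a 104° counterclockwise sweep puts Z at bearing 14°, so Z = E + 7.0·(cos 14°, sin 14°) = (-20.6, 8.69). Since A1 is tangent to ZM there, EZ ⟂ ZM, so ZM runs along (−sin 14°, cos 14°); with |ZM| = 28.5, M = (-27.5, 36.3). Then |TM| = |M − T| = 45.6.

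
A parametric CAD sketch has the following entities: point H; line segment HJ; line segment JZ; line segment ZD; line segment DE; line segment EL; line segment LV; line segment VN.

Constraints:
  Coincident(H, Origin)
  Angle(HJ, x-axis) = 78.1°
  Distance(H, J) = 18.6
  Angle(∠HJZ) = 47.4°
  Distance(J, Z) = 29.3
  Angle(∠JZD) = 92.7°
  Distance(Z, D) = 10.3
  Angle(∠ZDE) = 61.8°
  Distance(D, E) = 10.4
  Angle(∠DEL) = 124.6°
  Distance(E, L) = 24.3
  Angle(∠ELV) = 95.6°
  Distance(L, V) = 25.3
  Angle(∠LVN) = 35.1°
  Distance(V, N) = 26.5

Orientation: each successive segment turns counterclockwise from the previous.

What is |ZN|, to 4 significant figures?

6.925

∠ELV = 95.6° gives LV at -164.0° from the x-axis; with |LV| = 25.3, V = (-44.00, 18.41). ∠LVN = 35.1° gives VN at -19.10° from the x-axis; with |VN| = 26.5, N = (-18.96, 9.738). Then |ZN| = |N − Z| = 6.925.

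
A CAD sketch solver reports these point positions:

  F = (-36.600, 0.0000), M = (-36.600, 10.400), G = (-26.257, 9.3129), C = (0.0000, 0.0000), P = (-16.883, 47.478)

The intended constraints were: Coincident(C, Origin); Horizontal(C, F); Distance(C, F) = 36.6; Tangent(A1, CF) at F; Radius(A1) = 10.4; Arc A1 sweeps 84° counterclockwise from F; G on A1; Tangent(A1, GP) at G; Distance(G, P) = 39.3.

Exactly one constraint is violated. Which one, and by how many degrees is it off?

Tangent(A1, GP) at G — off by 7.80°.

C = (0.00, 0.00) ✓; C.y = 0.00, F.y = 0.00 ✓; |CF| = 36.60 ✓; ∠(MF, FC) = 90.00° ✓; |MF| = 10.40 ✓; bearing(M→G) − bearing(M→F) = 84.00° ✓; |MG| = 10.40 ✓; ∠(MG, GP) = 97.80° ✗; |GP| = 39.30 ✓.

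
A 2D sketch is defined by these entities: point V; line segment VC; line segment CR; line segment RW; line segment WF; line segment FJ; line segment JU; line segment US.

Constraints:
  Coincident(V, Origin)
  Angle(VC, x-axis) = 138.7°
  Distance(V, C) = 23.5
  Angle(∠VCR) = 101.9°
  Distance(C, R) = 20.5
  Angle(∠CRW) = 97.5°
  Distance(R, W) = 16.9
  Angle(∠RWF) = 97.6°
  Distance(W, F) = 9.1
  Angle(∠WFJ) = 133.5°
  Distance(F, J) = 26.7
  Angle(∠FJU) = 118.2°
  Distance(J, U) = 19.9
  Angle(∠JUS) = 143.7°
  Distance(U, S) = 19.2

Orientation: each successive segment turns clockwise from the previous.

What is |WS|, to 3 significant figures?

49.7

V is at the origin; VC runs at 138.7° with length 23.5, so C = (-17.7, 15.5). ∠VCR = 101.9° gives CR at 60.6° from the x-axis; with |CR| = 20.5, R = (-7.59, 33.4). ∠CRW = 97.5° gives RW at -21.9° from the x-axis; with |RW| = 16.9, W = (8.09, 27.1). ∠RWF = 97.6° gives WF at -104° from the x-axis; with |WF| = 9.1, F = (5.84, 18.2). ∠WFJ = 133.5° gives FJ at -151° from the x-axis; with |FJ| = 26.7, J = (-17.5, 5.22). ∠FJU = 118.2° gives JU at 147° from the x-axis; with |JU| = 19.9, U = (-34.2, 15.9). ∠JUS = 143.7° gives US at 111° from the x-axis; with |US| = 19.2, S = (-41.1, 33.9). Then |WS| = |S − W| = 49.7.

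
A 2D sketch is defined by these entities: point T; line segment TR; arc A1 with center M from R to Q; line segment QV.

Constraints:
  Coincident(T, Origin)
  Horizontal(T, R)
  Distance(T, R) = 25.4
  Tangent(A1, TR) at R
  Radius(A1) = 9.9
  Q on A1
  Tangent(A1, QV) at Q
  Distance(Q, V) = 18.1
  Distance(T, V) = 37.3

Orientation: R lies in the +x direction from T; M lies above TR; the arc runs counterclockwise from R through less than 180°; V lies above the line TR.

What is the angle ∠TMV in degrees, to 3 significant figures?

101°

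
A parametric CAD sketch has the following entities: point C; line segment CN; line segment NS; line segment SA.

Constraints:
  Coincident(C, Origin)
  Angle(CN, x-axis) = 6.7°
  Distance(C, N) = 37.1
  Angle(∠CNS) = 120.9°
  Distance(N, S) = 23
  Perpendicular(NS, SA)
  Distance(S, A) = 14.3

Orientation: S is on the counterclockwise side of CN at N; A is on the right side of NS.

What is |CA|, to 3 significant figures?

62.4

C is at the origin; CN runs at 6.7° with length 37.1, so N = 37.1·(cos 6.7°, sin 6.7°) = (36.8, 4.33). ∠CNS = 120.9°, so NS runs at 6.7° + (180° − 120.9°) = 65.8° from the x-axis; with |NS| = 23.0, S = N + 23.0·(cos 65.8°, sin 65.8°) = (46.3, 25.3). NS is perpendicular to SA; with |SA| = 14.3 on the right of NS, A = S + 14.3·(0.912, -0.410) = (59.3, 19.4). Then |CA| = |A − C| = 62.4.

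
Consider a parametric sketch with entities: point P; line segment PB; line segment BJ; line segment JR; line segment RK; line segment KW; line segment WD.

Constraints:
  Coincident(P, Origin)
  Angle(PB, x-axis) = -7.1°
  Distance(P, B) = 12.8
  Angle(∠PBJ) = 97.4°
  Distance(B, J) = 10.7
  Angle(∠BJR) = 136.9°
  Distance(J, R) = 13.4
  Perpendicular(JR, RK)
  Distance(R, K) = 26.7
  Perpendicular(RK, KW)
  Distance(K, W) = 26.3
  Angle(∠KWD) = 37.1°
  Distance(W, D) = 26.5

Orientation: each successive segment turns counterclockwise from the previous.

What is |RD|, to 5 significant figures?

11.894

P is at the origin; PB runs at -7.1° with length 12.8, so B = (12.702, -1.5821). ∠PBJ = 97.4° gives BJ at 75.500° from the x-axis; with |BJ| = 10.7, J = (15.381, 8.7771). ∠BJR = 136.9° gives JR at 118.60° from the x-axis; with |JR| = 13.4, R = (8.9664, 20.542). The perpendicularity gives RK at right angles to JR, so RK runs at -151.40°; with |RK| = 26.7, K = (-14.476, 7.7610). The perpendicularity gives KW at right angles to RK, so KW runs at -61.400°; with |KW| = 26.3, W = (-1.8861, -15.330). ∠KWD = 37.1° gives WD at 81.500° from the x-axis; with |WD| = 26.5, D = (2.0308, 10.879). Then |RD| = |D − R| = 11.894.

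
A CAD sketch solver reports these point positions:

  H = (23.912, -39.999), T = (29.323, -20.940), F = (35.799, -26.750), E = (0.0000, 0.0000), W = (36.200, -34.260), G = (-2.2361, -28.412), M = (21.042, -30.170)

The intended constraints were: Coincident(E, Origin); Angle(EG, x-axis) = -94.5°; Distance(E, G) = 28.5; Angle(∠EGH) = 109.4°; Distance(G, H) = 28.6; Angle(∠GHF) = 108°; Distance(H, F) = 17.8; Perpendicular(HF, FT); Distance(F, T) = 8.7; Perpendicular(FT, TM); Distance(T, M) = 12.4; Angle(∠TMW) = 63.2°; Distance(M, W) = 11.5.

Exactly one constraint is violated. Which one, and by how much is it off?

Distance(M, W) = 11.5 — off by 4.20.

E = (0.00, 0.00) ✓; EG at -94.50° ✓; |EG| = 28.50 ✓; ∠EGH = 109.4° ✓; |GH| = 28.60 ✓; ∠GHF = 108.0° ✓; |HF| = 17.80 ✓; ∠(HF, FT) = 90.00° ✓; |FT| = 8.700 ✓; ∠(FT, TM) = 90.00° ✓; |TM| = 12.40 ✓; ∠TMW = 63.20° ✓; |MW| = 15.70 ✗.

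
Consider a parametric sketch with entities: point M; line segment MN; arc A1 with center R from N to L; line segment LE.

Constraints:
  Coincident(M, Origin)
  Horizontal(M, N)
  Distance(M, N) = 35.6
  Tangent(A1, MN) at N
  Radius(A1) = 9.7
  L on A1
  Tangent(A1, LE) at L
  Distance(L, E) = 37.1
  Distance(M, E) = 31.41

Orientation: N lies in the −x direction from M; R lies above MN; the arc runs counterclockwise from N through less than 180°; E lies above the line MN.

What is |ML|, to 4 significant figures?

28.50

Checks: |RL| = 9.700 ✓; ∠(RL, LE) = 90.00° ✓; |LE| = 37.10 ✓; |ME| = 31.41 ✓.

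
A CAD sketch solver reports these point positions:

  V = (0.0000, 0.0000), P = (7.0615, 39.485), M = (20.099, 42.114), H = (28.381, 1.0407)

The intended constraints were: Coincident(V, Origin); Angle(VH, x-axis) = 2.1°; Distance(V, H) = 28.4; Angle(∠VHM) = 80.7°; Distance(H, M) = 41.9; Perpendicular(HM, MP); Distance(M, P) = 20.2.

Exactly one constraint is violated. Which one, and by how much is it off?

Distance(M, P) = 20.2 — off by 6.90.

V = (0.00, 0.00) ✓; VH at 2.100° ✓; |VH| = 28.40 ✓; ∠VHM = 80.70° ✓; |HM| = 41.90 ✓; ∠(HM, MP) = 90.00° ✓; |MP| = 13.30 ✗.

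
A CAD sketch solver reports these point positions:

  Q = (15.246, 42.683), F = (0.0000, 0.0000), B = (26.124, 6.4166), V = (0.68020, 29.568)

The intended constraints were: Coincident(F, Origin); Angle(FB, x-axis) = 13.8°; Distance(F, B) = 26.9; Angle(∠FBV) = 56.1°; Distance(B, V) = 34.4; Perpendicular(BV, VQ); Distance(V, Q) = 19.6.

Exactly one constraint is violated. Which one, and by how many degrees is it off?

Perpendicular(BV, VQ) — off by 5.70°.

F = (0.00, 0.00) ✓; FB at 13.80° ✓; |FB| = 26.90 ✓; ∠FBV = 56.10° ✓; |BV| = 34.40 ✓; ∠(BV, VQ) = 95.70° ✗; |VQ| = 19.60 ✓.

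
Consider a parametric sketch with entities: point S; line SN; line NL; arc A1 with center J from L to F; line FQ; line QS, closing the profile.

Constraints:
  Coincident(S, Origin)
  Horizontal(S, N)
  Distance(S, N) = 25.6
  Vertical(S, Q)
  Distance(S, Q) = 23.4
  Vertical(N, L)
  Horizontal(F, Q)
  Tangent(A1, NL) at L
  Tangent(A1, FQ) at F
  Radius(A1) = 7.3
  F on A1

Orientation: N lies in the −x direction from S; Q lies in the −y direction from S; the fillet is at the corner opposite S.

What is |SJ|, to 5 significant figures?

24.374

S and Q share the same x with |SQ| = 23.4 and Q on the −y side, so Q = (0.0000, -23.400). The virtual corner opposite S is at (-25.600, -23.400). Tangency of A1 to NL means the radius JL is perpendicular to NL and the tangent condition forces JF to be normal to FQ, with radius 7.3, so the center J sits 7.3 in from both sides at J = (-18.300, -16.100). Then |SJ| = |J − S| = 24.374.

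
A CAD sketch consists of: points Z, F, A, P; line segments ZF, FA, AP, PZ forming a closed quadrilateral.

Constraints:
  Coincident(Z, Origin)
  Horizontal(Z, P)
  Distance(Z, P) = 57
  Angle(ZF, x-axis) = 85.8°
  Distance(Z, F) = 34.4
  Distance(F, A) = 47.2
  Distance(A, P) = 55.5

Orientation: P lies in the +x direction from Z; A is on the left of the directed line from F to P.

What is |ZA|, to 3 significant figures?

70.7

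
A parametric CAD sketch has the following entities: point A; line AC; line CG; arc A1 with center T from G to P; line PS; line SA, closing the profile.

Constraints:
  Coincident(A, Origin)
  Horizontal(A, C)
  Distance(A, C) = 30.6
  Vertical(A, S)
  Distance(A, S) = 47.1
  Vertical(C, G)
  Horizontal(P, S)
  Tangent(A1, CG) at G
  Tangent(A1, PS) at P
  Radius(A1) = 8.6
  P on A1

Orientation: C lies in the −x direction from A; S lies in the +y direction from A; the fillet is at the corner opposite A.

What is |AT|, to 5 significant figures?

44.342

A is at the origin; AC is horizontal with |AC| = 30.6 and C on the −x side, so C = (-30.600, 0.0000). AS is vertical with |AS| = 47.1 and S on the +y side, so S = (0.0000, 47.100). The virtual corner opposite A is at (-30.600, 47.100). Since A1 is tangent to CG there, TG ⟂ CG and tangency of A1 to PS means the radius TP is perpendicular to PS, with radius 8.6, so the center T sits 8.6 in from both sides at T = (-22.000, 38.500). Then |AT| = |T − A| = 44.342.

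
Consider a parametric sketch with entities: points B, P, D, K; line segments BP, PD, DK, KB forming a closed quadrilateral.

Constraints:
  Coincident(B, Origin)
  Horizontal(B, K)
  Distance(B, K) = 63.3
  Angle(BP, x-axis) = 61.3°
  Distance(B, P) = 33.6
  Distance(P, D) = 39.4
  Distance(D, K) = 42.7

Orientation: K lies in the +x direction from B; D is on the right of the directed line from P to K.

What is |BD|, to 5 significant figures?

23.683

Checks: |BK| = 63.30 ✓; |BP| = 33.60 ✓; |PD| = 39.40 ✓; |DK| = 42.70 ✓.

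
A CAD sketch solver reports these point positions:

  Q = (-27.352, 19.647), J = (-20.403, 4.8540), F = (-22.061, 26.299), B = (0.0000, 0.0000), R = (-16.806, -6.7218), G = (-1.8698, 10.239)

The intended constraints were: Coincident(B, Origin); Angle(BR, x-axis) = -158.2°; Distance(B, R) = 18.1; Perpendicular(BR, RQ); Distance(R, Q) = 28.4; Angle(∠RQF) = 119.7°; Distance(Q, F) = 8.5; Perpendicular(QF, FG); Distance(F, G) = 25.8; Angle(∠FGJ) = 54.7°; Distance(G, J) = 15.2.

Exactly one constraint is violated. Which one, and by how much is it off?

Distance(G, J) = 15.2 — off by 4.10.

B = (0.00, 0.00) ✓; BR at -158.2° ✓; |BR| = 18.10 ✓; ∠(BR, RQ) = 90.00° ✓; |RQ| = 28.40 ✓; ∠RQF = 119.7° ✓; |QF| = 8.500 ✓; ∠(QF, FG) = 90.00° ✓; |FG| = 25.80 ✓; ∠FGJ = 54.70° ✓; |GJ| = 19.30 ✗.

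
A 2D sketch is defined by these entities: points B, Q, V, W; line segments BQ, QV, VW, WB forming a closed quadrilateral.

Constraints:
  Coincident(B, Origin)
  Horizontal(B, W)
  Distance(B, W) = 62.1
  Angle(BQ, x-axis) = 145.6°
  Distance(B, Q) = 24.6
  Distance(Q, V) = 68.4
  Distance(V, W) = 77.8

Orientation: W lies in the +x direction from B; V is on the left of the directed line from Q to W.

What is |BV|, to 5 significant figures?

70.827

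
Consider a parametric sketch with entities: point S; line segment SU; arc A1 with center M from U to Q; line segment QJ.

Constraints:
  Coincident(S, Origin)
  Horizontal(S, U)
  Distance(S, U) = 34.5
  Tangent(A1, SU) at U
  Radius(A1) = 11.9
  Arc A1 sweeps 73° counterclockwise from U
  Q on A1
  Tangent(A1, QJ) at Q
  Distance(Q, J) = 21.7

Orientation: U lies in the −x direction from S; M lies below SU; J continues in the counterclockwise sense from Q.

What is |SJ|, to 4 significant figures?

59.82

S is at the origin; SU is horizontal with |SU| = 34.5 and U on the −x side, so U = (-34.50, 0.000). Since A1 is tangent to SU there, MU ⟂ SU, so M = U + (0, -11.9) = (-34.50, -11.90). On A1, U sits at bearing 90° from M; a 73° counterclockwise sweep puts Q at bearing 163°, so Q = M + 11.9·(cos 163°, sin 163°) = (-45.88, -8.421). Tangency of A1 to QJ means the radius MQ is perpendicular to QJ, so QJ runs along (−sin 163°, cos 163°); with |QJ| = 21.7, J = (-52.22, -29.17). Then |SJ| = |J − S| = 59.82.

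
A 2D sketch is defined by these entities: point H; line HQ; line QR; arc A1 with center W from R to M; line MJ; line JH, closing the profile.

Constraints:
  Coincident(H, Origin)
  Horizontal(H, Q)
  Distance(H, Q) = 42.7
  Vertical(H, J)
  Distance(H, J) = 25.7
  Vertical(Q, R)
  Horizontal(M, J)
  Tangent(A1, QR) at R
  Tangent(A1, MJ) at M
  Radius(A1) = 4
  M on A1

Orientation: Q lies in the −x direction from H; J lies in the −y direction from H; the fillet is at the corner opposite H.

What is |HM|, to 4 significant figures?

46.46

The virtual corner opposite H is at (-42.70, -25.70). The tangent condition forces WR to be normal to QR and A1 meets MJ tangentially, so WM is at right angles to MJ, with radius 4.0, so the center W sits 4.0 in from both sides at W = (-38.70, -21.70). That places the tangent points at R = (-42.70, -21.70) on QR and M = (-38.70, -25.70) on MJ. Then |HM| = |M − H| = 46.46.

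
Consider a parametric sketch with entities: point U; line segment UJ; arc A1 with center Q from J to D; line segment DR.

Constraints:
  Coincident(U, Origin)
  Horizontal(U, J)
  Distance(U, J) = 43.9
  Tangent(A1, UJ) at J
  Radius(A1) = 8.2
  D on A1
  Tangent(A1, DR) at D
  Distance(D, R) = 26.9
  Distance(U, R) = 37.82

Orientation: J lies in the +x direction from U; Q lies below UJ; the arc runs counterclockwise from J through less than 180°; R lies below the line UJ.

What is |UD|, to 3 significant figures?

36.8

U is at the origin; UJ is horizontal with |UJ| = 43.9 and J on the +x side, so J = (43.9, 0.00). A1 meets UJ tangentially, so QJ is at right angles to UJ, so Q = J + (0, -8.2) = (43.9, -8.20). Since QD ⟂ DR (tangency), |QR| = √(8.2² + 26.9²) = 28.1 regardless of where D sits on A1. So R lies on both circle(U, 37.82) and circle(Q, 28.1); the below-UJ intersection is R = (24.6, -28.7). D is the foot of the tangent from R: D = (36.5, -4.57).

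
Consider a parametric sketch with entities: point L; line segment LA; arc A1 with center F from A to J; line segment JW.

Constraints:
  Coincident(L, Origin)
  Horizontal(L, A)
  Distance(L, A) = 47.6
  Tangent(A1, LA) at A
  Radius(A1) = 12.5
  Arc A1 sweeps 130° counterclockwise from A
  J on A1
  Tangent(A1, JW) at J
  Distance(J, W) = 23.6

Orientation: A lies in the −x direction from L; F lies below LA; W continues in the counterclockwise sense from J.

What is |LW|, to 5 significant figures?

57.057

L is at the origin; LA is horizontal with |LA| = 47.6 and A on the −x side, so A = (-47.600, 0.0000). Tangency of A1 to LA means the radius FA is perpendicular to LA, so F = A + (0, -12.5) = (-47.600, -12.500). On A1, A sits at bearing 90° from F; a 130° counterclockwise sweep puts J at bearing 220°, so J = F + 12.5·(cos 220°, sin 220°) = (-57.176, -20.535). Since A1 is tangent to JW there, FJ ⟂ JW, so JW runs along (−sin 220°, cos 220°); with |JW| = 23.6, W = (-42.006, -38.613). Then |LW| = |W − L| = 57.057.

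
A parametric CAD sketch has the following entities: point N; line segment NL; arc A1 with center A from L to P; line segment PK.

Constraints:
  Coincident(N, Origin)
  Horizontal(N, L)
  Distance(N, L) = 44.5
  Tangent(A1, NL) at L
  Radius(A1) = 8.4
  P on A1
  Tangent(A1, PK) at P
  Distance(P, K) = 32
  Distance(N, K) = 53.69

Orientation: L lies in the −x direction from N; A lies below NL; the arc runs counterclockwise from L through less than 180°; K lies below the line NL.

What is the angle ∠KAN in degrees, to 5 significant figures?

84.969°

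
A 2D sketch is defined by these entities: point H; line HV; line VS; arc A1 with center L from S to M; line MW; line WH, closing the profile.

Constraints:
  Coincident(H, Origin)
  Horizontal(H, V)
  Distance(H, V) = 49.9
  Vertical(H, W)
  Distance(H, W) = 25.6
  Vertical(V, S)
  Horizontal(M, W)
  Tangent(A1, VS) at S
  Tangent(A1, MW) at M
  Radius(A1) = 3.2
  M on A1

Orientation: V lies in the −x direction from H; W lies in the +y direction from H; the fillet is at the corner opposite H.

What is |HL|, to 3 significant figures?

51.8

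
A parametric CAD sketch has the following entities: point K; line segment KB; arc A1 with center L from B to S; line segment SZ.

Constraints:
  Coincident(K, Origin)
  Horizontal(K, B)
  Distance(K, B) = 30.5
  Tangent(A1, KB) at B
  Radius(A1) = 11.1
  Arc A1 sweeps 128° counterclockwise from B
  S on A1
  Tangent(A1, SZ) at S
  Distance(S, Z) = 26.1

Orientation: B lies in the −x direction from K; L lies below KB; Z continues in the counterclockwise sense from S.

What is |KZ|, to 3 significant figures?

44.9

K is at the origin; KB is horizontal with |KB| = 30.5 and B on the −x side, so B = (-30.5, 0.00). Tangency of A1 to KB means the radius LB is perpendicular to KB, so L = B + (0, -11.1) = (-30.5, -11.1). On A1, B sits at bearing 90° from L; a 128° counterclockwise sweep puts S at bearing 218°, so S = L + 11.1·(cos 218°, sin 218°) = (-39.2, -17.9). The tangent condition forces LS to be normal to SZ, so SZ runs along (−sin 218°, cos 218°); with |SZ| = 26.1, Z = (-23.2, -38.5). Then |KZ| = |Z − K| = 44.9.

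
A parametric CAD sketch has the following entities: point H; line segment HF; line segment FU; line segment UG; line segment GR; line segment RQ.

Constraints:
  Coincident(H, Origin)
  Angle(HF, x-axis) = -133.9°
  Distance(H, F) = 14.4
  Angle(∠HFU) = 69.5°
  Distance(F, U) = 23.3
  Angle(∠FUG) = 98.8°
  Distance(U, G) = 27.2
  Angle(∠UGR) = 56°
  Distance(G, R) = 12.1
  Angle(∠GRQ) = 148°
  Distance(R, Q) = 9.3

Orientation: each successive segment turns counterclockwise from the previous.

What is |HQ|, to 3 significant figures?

6.45

∠UGR = 56.0° gives GR at -178° from the x-axis; with |GR| = 12.1, R = (13.8, 3.01). ∠GRQ = 148.0° gives RQ at -146° from the x-axis; with |RQ| = 9.3, Q = (6.07, -2.17). Then |HQ| = |Q − H| = 6.45.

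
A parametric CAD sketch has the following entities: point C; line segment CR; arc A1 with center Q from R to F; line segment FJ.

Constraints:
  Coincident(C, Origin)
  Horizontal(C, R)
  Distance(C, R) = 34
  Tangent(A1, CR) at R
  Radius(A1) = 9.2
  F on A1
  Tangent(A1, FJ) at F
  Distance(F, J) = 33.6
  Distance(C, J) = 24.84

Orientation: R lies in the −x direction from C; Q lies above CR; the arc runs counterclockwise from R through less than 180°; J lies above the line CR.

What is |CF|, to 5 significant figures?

27.977

Checks: |QF| = 9.200 ✓; ∠(QF, FJ) = 90.00° ✓; |FJ| = 33.60 ✓; |CJ| = 24.84 ✓.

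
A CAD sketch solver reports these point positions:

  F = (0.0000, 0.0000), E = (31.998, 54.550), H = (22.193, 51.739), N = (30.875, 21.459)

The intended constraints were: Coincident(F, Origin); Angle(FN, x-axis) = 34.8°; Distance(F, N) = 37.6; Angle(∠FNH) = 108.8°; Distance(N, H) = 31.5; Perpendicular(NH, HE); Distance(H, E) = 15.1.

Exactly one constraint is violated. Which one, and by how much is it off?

Distance(H, E) = 15.1 — off by 4.90.

F = (0.00, 0.00) ✓; FN at 34.80° ✓; |FN| = 37.60 ✓; ∠FNH = 108.8° ✓; |NH| = 31.50 ✓; ∠(NH, HE) = 90.00° ✓; |HE| = 10.20 ✗.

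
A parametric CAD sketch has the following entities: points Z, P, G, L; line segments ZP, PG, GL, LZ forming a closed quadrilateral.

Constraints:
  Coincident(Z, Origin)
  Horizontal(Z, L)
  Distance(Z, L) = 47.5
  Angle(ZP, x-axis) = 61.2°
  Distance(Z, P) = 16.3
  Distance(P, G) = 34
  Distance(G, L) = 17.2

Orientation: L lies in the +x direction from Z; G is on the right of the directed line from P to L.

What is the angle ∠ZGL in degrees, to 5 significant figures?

133.85°

Z is at the origin; Z and L share the same y with |ZL| = 47.5 and L in +x, so L = (47.5, 0). ZP runs at 61.2° with |ZP| = 16.3, so P = (7.8526, 14.284). G is determined by |PG| = 34.0 and |GL| = 17.2 together: it lies at the intersection of circle(P, 34.0) and circle(L, 17.2). With |PL| = 42.142, the foot of the radical line on PL is 31.276 from P and the perpendicular offset is √(34.0² − 31.276²) = 13.333. Taking the right-of-PL solution: G = (32.758, -8.8614).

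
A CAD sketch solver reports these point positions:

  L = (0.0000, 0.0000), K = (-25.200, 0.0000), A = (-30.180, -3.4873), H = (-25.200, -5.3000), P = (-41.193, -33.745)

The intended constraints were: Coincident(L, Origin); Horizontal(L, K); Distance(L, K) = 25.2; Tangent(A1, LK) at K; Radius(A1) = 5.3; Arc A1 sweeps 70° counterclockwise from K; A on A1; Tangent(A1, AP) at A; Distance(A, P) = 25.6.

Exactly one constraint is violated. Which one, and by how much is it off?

Distance(A, P) = 25.6 — off by 6.60.

L = (0.00, 0.00) ✓; L.y = 0.00, K.y = 0.00 ✓; |LK| = 25.20 ✓; ∠(HK, KL) = 90.00° ✓; |HK| = 5.300 ✓; bearing(H→A) − bearing(H→K) = 70.00° ✓; |HA| = 5.300 ✓; ∠(HA, AP) = 90.00° ✓; |AP| = 32.20 ✗.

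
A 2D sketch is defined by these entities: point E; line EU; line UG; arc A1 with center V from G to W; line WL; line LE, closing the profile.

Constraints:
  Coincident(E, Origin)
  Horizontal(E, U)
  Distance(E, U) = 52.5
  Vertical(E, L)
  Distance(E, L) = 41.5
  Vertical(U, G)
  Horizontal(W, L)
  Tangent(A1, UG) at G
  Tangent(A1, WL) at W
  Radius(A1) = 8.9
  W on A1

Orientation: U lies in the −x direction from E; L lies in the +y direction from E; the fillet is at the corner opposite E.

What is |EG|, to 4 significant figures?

61.80

E is at the origin; E and U share the same y with |EU| = 52.5 and U on the −x side, so U = (-52.50, 0.000). E and L share the same x with |EL| = 41.5 and L on the +y side, so L = (0.000, 41.50). The virtual corner opposite E is at (-52.50, 41.50). Tangency of A1 to UG means the radius VG is perpendicular to UG and since A1 is tangent to WL there, VW ⟂ WL, with radius 8.9, so the center V sits 8.9 in from both sides at V = (-43.60, 32.60). That places the tangent points at G = (-52.50, 32.60) on UG and W = (-43.60, 41.50) on WL. Then |EG| = |G − E| = 61.80.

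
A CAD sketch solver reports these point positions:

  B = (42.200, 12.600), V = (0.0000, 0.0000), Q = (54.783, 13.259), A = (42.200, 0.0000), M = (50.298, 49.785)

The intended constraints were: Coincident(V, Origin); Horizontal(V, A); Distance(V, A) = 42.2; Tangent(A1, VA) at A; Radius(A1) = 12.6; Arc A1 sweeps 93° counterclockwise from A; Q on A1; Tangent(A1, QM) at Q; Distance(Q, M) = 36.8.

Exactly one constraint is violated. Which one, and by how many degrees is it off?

Tangent(A1, QM) at Q — off by 4.00°.

V = (0.00, 0.00) ✓; V.y = 0.00, A.y = 0.00 ✓; |VA| = 42.20 ✓; ∠(BA, AV) = 90.00° ✓; |BA| = 12.60 ✓; bearing(B→Q) − bearing(B→A) = 93.00° ✓; |BQ| = 12.60 ✓; ∠(BQ, QM) = 86.00° ✗; |QM| = 36.80 ✓.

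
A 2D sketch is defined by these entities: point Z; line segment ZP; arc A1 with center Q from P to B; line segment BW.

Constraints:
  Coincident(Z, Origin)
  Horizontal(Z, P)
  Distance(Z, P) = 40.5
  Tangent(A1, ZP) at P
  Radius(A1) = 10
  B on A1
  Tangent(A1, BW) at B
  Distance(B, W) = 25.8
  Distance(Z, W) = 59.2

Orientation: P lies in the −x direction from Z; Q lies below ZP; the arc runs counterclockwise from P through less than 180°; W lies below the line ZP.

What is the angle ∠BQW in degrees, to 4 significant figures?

68.81°

Checks: |QB| = 10.00 ✓; ∠(QB, BW) = 90.00° ✓; |BW| = 25.80 ✓; |ZW| = 59.20 ✓.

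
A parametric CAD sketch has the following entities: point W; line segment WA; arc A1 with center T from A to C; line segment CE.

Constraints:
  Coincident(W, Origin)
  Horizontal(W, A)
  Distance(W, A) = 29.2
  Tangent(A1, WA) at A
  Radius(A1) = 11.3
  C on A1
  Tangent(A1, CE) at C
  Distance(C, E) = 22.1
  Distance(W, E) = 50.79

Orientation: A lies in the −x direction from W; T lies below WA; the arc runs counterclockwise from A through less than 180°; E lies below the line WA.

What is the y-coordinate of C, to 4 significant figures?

-13.07

Checks: W = (0.00, 0.00) ✓; |TC| = 11.30 ✓; ∠(TC, CE) = 90.00° ✓; |CE| = 22.10 ✓; |WE| = 50.79 ✓.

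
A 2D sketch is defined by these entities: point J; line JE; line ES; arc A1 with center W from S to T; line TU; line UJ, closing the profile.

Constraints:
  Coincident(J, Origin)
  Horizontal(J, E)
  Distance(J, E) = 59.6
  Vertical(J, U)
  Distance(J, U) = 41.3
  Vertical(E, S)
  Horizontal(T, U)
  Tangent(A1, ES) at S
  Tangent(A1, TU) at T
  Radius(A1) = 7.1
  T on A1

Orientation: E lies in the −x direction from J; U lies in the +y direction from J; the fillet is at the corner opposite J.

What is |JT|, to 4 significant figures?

66.80

The virtual corner opposite J is at (-59.60, 41.30). Tangency of A1 to ES means the radius WS is perpendicular to ES and A1 meets TU tangentially, so WT is at right angles to TU, with radius 7.1, so the center W sits 7.1 in from both sides at W = (-52.50, 34.20). That places the tangent points at S = (-59.60, 34.20) on ES and T = (-52.50, 41.30) on TU. Then |JT| = |T − J| = 66.80.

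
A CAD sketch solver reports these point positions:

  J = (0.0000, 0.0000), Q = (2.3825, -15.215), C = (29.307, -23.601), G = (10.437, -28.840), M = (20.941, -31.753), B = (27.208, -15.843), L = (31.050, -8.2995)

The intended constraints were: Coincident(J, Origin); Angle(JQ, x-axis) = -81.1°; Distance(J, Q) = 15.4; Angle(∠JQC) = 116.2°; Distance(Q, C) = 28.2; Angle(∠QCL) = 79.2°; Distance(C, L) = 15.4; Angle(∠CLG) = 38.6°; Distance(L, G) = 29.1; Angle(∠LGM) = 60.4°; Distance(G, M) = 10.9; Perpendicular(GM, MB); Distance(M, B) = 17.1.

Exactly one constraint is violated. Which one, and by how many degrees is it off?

Perpendicular(GM, MB) — off by 6.00°.

J = (0.00, 0.00) ✓; JQ at -81.10° ✓; |JQ| = 15.40 ✓; ∠JQC = 116.2° ✓; |QC| = 28.20 ✓; ∠QCL = 79.20° ✓; |CL| = 15.40 ✓; ∠CLG = 38.60° ✓; |LG| = 29.10 ✓; ∠LGM = 60.40° ✓; |GM| = 10.90 ✓; ∠(GM, MB) = 84.00° ✗; |MB| = 17.10 ✓.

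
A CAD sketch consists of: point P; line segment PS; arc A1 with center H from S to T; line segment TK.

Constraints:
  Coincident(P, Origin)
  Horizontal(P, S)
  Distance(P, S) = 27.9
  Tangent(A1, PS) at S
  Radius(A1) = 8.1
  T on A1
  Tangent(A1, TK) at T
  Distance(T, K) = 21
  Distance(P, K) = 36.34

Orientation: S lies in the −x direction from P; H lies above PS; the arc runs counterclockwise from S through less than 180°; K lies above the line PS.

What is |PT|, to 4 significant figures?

21.60

Checks: ∠(HS, SP) = 90.00° ✓; |HT| = 8.100 ✓; ∠(HT, TK) = 90.00° ✓; |TK| = 21.00 ✓; |PK| = 36.34 ✓.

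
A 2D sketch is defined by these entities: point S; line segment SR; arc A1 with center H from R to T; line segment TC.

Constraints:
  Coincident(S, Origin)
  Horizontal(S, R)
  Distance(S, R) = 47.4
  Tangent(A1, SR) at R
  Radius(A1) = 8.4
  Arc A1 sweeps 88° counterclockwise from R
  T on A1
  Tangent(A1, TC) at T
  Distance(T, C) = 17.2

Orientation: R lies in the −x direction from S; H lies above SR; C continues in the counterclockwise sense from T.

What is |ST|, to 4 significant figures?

39.84

S is at the origin; SR is horizontal with |SR| = 47.4 and R on the −x side, so R = (-47.40, 0.000). Tangency of A1 to SR means the radius HR is perpendicular to SR, so H = R + (0, 8.4) = (-47.40, 8.400). On A1, R sits at bearing -90° from H; an 88° counterclockwise sweep puts T at bearing -2°, so T = H + 8.4·(cos -2°, sin -2°) = (-39.01, 8.107). Then |ST| = |T − S| = 39.84.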